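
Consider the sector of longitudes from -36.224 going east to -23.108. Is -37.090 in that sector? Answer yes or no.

Band width going east from -36.224° to -23.108°: ((-23.108 − -36.224) mod 360) = 13.116°.
Offset of -37.090° east of the west edge: ((-37.090 − -36.224) mod 360) = 359.134°.
359.134° > 13.116° ⇒ outside.

No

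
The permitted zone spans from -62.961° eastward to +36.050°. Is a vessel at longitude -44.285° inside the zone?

Yes

Band width going east from -62.961° to +36.050°: ((36.050 − -62.961) mod 360) = 99.011°.
Offset of -44.285° east of the west edge: ((-44.285 − -62.961) mod 360) = 18.676°.
18.676° ≤ 99.011° ⇒ inside.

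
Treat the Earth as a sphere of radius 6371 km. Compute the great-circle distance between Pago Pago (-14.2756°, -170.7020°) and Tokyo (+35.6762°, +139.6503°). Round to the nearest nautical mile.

4115 nmi

Δλ = 139.6503 − -170.7020 = 310.3523°; wrapped into (−180°, 180°]: -49.6477°.
Δφ = 35.6762 − -14.2756 = 49.9518°.
a = sin²(Δφ/2) + cos φ₁ · cos φ₂ · sin²(Δλ/2) = 0.317041.
c = 2·atan2(√a, √(1−a)) = 1.19618 rad → d = 6371·c ≈ 7620.85 km ≈ 4114.93 nmi.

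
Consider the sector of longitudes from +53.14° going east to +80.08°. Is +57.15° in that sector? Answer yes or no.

Yes

Band width going east from +53.14° to +80.08°: ((80.08 − 53.14) mod 360) = 26.94°.
Offset of +57.15° east of the west edge: ((57.15 − 53.14) mod 360) = 4.01°.
4.01° ≤ 26.94° ⇒ inside.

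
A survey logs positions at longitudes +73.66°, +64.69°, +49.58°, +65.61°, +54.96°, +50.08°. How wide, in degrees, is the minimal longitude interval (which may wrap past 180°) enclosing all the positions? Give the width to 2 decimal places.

Sort the longitudes: +49.58°, +50.08°, +54.96°, +64.69°, +65.61°, +73.66°.
Eastward gaps between consecutive values (wrapping around): 0.50°, 4.88°, 9.73°, 0.92°, 8.05°, 335.92°.
Largest gap = 335.92° ⇒ minimal covering band is its complement: 360° − 335.92° = 24.08°.
Band runs from +49.58° eastward to +73.66°.

24.08°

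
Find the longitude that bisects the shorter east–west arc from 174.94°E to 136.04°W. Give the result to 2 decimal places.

Signed shortest Δλ from +174.94° to -136.04° is +49.02°.
Midpoint longitude = +174.94° + (+49.02°)/2 = +174.94° + 24.51° = +199.45°.
Normalise into (−180°, 180°]: -160.55°.
(The naïve average (+174.94 + -136.04)/2 = 19.45° is on the wrong side of the globe.)

160.55°W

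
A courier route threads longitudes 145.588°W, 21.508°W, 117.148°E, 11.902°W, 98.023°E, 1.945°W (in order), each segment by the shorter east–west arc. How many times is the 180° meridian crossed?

Leg 1: -145.588° → -21.508°, shortest Δλ = 124.08° (east) — does not cross 180°.
Leg 2: -21.508° → +117.148°, shortest Δλ = 138.656° (east) — does not cross 180°.
Leg 3: +117.148° → -11.902°, shortest Δλ = -129.05° (west) — does not cross 180°.
Leg 4: -11.902° → +98.023°, shortest Δλ = 109.925° (east) — does not cross 180°.
Leg 5: +98.023° → -1.945°, shortest Δλ = -99.968° (west) — does not cross 180°.
Total crossings: 0.

0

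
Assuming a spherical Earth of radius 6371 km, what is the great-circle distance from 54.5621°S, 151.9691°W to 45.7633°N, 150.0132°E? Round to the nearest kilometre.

12419 km

Δλ = 150.0132 − -151.9691 = 301.9823°; wrapped into (−180°, 180°]: -58.0177°.
Δφ = 45.7633 − -54.5621 = 100.3254°.
a = sin²(Δφ/2) + cos φ₁ · cos φ₂ · sin²(Δλ/2) = 0.684745.
c = 2·atan2(√a, √(1−a)) = 1.94926 rad → d = 6371·c ≈ 12418.72 km.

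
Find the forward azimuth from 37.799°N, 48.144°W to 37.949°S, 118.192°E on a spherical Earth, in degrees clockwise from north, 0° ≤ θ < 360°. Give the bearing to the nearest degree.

Δλ = 118.192 − -48.144 = 166.336°.
θ = atan2( sin Δλ · cos φ₂ , cos φ₁ · sin φ₂ − sin φ₁ · cos φ₂ · cos Δλ )
  = atan2(0.18628, -0.01630) = 95.000° → normalised to [0°, 360°): 95.000°.

95°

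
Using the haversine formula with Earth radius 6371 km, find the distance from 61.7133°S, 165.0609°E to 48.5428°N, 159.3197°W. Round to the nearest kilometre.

12664 km

Δλ = -159.3197 − 165.0609 = -324.3806°; wrapped into (−180°, 180°]: 35.6194°.
Δφ = 48.5428 − -61.7133 = 110.2561°.
a = sin²(Δφ/2) + cos φ₁ · cos φ₂ · sin²(Δλ/2) = 0.702458.
c = 2·atan2(√a, √(1−a)) = 1.98768 rad → d = 6371·c ≈ 12663.53 km.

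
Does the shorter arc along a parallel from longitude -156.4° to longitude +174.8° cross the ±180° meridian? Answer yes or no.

Naïve |174.8 − -156.4| = 331.2° > 180°, so the shorter arc goes the other way round — across 180°.
Signed shortest Δλ = ((174.8 − -156.4 + 180) mod 360) − 180 = -28.8°.
Going west by 28.8° from -156.4° passes through 180° before reaching +174.8°.

Yes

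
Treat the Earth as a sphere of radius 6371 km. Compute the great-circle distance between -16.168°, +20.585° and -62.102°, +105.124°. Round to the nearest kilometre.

Δλ = 105.124 − 20.585 = 84.539°.
Δφ = -62.102 − -16.168 = -45.934°.
a = sin²(Δφ/2) + cos φ₁ · cos φ₂ · sin²(Δλ/2) = 0.355569.
c = 2·atan2(√a, √(1−a)) = 1.27776 rad → d = 6371·c ≈ 8140.60 km.

8141 km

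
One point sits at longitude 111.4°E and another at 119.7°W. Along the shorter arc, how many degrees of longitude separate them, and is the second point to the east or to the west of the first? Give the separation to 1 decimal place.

128.9° east

Raw difference: -119.7 − 111.4 = -231.1°.
Normalise into (−180°, 180°]: -231.1° + 360° = 128.9°.
Positive ⇒ the second point lies to the east; separation 128.9°.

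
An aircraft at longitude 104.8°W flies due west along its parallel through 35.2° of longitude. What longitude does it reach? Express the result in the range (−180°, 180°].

140.0°W

Start at -104.8°; shift −35.2° → -140.0°.
-140.0° already lies in (−180°, 180°].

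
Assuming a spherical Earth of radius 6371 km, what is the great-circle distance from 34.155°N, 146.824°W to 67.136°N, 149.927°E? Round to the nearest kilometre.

5398 km

Δλ = 149.927 − -146.824 = 296.751°; wrapped into (−180°, 180°]: -63.249°.
Δφ = 67.136 − 34.155 = 32.981°.
a = sin²(Δφ/2) + cos φ₁ · cos φ₂ · sin²(Δλ/2) = 0.168977.
c = 2·atan2(√a, √(1−a)) = 0.84725 rad → d = 6371·c ≈ 5397.83 km.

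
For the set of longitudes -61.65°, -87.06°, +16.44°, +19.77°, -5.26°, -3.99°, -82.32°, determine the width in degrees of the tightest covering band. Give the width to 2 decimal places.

Sort the longitudes: -87.06°, -82.32°, -61.65°, -5.26°, -3.99°, +16.44°, +19.77°.
Eastward gaps between consecutive values (wrapping around): 4.74°, 20.67°, 56.39°, 1.27°, 20.43°, 3.33°, 253.17°.
Largest gap = 253.17° ⇒ minimal covering band is its complement: 360° − 253.17° = 106.83°.
Band runs from -87.06° eastward to +19.77°.

106.83°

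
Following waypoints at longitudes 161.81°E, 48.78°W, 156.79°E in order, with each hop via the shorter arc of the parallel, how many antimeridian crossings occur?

Leg 1: +161.81° → -48.78°, shortest Δλ = 149.41° (east) — crosses 180°.
Leg 2: -48.78° → +156.79°, shortest Δλ = -154.43° (west) — crosses 180°.
Total crossings: 2.

2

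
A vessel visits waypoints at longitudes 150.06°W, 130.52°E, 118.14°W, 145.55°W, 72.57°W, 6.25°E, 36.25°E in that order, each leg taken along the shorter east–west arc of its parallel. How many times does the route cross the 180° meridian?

Leg 1: -150.06° → +130.52°, shortest Δλ = -79.42° (west) — crosses 180°.
Leg 2: +130.52° → -118.14°, shortest Δλ = 111.34° (east) — crosses 180°.
Leg 3: -118.14° → -145.55°, shortest Δλ = -27.41° (west) — does not cross 180°.
Leg 4: -145.55° → -72.57°, shortest Δλ = 72.98° (east) — does not cross 180°.
Leg 5: -72.57° → +6.25°, shortest Δλ = 78.82° (east) — does not cross 180°.
Leg 6: +6.25° → +36.25°, shortest Δλ = 30.0° (east) — does not cross 180°.
Total crossings: 2.

2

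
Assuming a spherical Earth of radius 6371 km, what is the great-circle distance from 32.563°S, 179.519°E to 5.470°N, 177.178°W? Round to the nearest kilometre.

4243 km

Δλ = -177.178 − 179.519 = -356.697°; wrapped into (−180°, 180°]: 3.303°.
Δφ = 5.470 − -32.563 = 38.033°.
a = sin²(Δφ/2) + cos φ₁ · cos φ₂ · sin²(Δλ/2) = 0.106869.
c = 2·atan2(√a, √(1−a)) = 0.66606 rad → d = 6371·c ≈ 4243.47 km.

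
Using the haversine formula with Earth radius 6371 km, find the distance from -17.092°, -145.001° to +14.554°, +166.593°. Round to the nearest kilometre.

6371 km

Δλ = 166.593 − -145.001 = 311.594°; wrapped into (−180°, 180°]: -48.406°.
Δφ = 14.554 − -17.092 = 31.646°.
a = sin²(Δφ/2) + cos φ₁ · cos φ₂ · sin²(Δλ/2) = 0.229845.
c = 2·atan2(√a, √(1−a)) = 0.99999 rad → d = 6371·c ≈ 6370.94 km.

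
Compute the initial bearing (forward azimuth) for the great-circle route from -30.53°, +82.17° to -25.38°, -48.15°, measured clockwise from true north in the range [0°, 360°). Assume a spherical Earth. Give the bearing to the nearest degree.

226°

Δλ = -48.15 − 82.17 = -130.32°.
θ = atan2( sin Δλ · cos φ₂ , cos φ₁ · sin φ₂ − sin φ₁ · cos φ₂ · cos Δλ )
  = atan2(-0.68886, -0.66617) = -134.041° → normalised to [0°, 360°): 225.959°.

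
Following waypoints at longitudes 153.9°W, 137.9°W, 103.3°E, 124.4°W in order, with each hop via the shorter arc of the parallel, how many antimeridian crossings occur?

Leg 1: -153.9° → -137.9°, shortest Δλ = 16.0° (east) — does not cross 180°.
Leg 2: -137.9° → +103.3°, shortest Δλ = -118.8° (west) — crosses 180°.
Leg 3: +103.3° → -124.4°, shortest Δλ = 132.3° (east) — crosses 180°.
Total crossings: 2.

2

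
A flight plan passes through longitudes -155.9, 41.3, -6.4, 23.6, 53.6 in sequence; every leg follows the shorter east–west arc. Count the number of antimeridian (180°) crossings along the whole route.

Leg 1: -155.9° → +41.3°, shortest Δλ = -162.8° (west) — crosses 180°.
Leg 2: +41.3° → -6.4°, shortest Δλ = -47.7° (west) — does not cross 180°.
Leg 3: -6.4° → +23.6°, shortest Δλ = 30.0° (east) — does not cross 180°.
Leg 4: +23.6° → +53.6°, shortest Δλ = 30.0° (east) — does not cross 180°.
Total crossings: 1.

1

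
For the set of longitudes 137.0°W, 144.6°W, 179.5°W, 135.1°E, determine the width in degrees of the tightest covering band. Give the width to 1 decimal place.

Sort the longitudes: -179.5°, -144.6°, -137.0°, +135.1°.
Eastward gaps between consecutive values (wrapping around): 34.9°, 7.6°, 272.1°, 45.4°.
Largest gap = 272.1° ⇒ minimal covering band is its complement: 360° − 272.1° = 87.9°.
Band runs from +135.1° eastward to -137.0°, crossing the antimeridian.

87.9°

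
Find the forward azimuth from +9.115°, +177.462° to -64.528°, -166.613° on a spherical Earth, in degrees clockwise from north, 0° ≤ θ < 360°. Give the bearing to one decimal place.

Δλ = -166.613 − 177.462 = -344.075°; wrapped into (−180°, 180°]: 15.925°.
θ = atan2( sin Δλ · cos φ₂ , cos φ₁ · sin φ₂ − sin φ₁ · cos φ₂ · cos Δλ )
  = atan2(0.11800, -0.95691) = 172.970° → normalised to [0°, 360°): 172.970°.

173.0°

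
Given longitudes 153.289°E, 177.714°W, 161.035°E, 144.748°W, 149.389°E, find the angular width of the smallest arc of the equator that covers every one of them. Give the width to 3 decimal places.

Sort the longitudes: -177.714°, -144.748°, +149.389°, +153.289°, +161.035°.
Eastward gaps between consecutive values (wrapping around): 32.966°, 294.137°, 3.900°, 7.746°, 21.251°.
Largest gap = 294.137° ⇒ minimal covering band is its complement: 360° − 294.137° = 65.863°.
Band runs from +149.389° eastward to -144.748°, crossing the antimeridian.

65.863°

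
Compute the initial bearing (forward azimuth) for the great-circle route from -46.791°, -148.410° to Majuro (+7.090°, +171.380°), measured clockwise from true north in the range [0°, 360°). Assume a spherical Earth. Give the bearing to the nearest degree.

Δλ = 171.380 − -148.410 = 319.790°; wrapped into (−180°, 180°]: -40.210°.
θ = atan2( sin Δλ · cos φ₂ , cos φ₁ · sin φ₂ − sin φ₁ · cos φ₂ · cos Δλ )
  = atan2(-0.64065, 0.63687) = -45.170° → normalised to [0°, 360°): 314.830°.

315°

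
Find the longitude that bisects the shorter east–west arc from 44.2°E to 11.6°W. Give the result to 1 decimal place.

16.3°E

Signed shortest Δλ from +44.2° to -11.6° is -55.8°.
Midpoint longitude = +44.2° + (-55.8°)/2 = +44.2° − 27.9° = +16.3°.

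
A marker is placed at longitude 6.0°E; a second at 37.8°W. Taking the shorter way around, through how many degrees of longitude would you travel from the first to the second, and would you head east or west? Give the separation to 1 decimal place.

43.8° west

Raw difference: -37.8 − 6.0 = -43.8°.
Normalise into (−180°, 180°]: -43.8° stays -43.8°.
Negative ⇒ the second point lies to the west; separation 43.8°.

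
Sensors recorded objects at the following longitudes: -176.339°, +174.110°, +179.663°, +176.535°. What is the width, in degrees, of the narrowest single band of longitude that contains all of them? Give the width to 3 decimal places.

Sort the longitudes: -176.339°, +174.110°, +176.535°, +179.663°.
Eastward gaps between consecutive values (wrapping around): 350.449°, 2.425°, 3.128°, 3.998°.
Largest gap = 350.449° ⇒ minimal covering band is its complement: 360° − 350.449° = 9.551°.
Band runs from +174.110° eastward to -176.339°, crossing the antimeridian.

9.551°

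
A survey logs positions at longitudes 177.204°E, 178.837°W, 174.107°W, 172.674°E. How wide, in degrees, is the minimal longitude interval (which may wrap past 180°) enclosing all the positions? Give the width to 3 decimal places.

Sort the longitudes: -178.837°, -174.107°, +172.674°, +177.204°.
Eastward gaps between consecutive values (wrapping around): 4.730°, 346.781°, 4.530°, 3.959°.
Largest gap = 346.781° ⇒ minimal covering band is its complement: 360° − 346.781° = 13.219°.
Band runs from +172.674° eastward to -174.107°, crossing the antimeridian.

13.219°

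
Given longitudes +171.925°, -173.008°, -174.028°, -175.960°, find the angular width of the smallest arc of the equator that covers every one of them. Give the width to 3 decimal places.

Sort the longitudes: -175.960°, -174.028°, -173.008°, +171.925°.
Eastward gaps between consecutive values (wrapping around): 1.932°, 1.020°, 344.933°, 12.115°.
Largest gap = 344.933° ⇒ minimal covering band is its complement: 360° − 344.933° = 15.067°.
Band runs from +171.925° eastward to -173.008°, crossing the antimeridian.

15.067°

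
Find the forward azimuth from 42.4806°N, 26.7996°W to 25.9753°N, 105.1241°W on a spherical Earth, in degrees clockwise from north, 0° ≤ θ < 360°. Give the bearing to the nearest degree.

283°

Δλ = -105.1241 − -26.7996 = -78.3245°.
θ = atan2( sin Δλ · cos φ₂ , cos φ₁ · sin φ₂ − sin φ₁ · cos φ₂ · cos Δλ )
  = atan2(-0.88038, 0.20015) = -77.192° → normalised to [0°, 360°): 282.808°.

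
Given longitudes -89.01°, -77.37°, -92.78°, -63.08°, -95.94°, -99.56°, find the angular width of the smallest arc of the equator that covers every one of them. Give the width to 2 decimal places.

Sort the longitudes: -99.56°, -95.94°, -92.78°, -89.01°, -77.37°, -63.08°.
Eastward gaps between consecutive values (wrapping around): 3.62°, 3.16°, 3.77°, 11.64°, 14.29°, 323.52°.
Largest gap = 323.52° ⇒ minimal covering band is its complement: 360° − 323.52° = 36.48°.
Band runs from -99.56° eastward to -63.08°.

36.48°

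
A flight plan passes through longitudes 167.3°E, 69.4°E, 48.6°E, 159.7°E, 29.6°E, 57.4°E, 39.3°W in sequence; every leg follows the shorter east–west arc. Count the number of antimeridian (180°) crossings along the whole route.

0

Leg 1: +167.3° → +69.4°, shortest Δλ = -97.9° (west) — does not cross 180°.
Leg 2: +69.4° → +48.6°, shortest Δλ = -20.8° (west) — does not cross 180°.
Leg 3: +48.6° → +159.7°, shortest Δλ = 111.1° (east) — does not cross 180°.
Leg 4: +159.7° → +29.6°, shortest Δλ = -130.1° (west) — does not cross 180°.
Leg 5: +29.6° → +57.4°, shortest Δλ = 27.8° (east) — does not cross 180°.
Leg 6: +57.4° → -39.3°, shortest Δλ = -96.7° (west) — does not cross 180°.
Total crossings: 0.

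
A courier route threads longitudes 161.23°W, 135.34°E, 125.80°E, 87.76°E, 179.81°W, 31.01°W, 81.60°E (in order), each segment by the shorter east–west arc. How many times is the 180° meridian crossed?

Leg 1: -161.23° → +135.34°, shortest Δλ = -63.43° (west) — crosses 180°.
Leg 2: +135.34° → +125.80°, shortest Δλ = -9.54° (west) — does not cross 180°.
Leg 3: +125.80° → +87.76°, shortest Δλ = -38.04° (west) — does not cross 180°.
Leg 4: +87.76° → -179.81°, shortest Δλ = 92.43° (east) — crosses 180°.
Leg 5: -179.81° → -31.01°, shortest Δλ = 148.8° (east) — does not cross 180°.
Leg 6: -31.01° → +81.60°, shortest Δλ = 112.61° (east) — does not cross 180°.
Total crossings: 2.

2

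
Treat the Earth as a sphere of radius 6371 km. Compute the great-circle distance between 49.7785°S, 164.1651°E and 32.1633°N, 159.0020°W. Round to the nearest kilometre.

9810 km

Δλ = -159.0020 − 164.1651 = -323.1671°; wrapped into (−180°, 180°]: 36.8329°.
Δφ = 32.1633 − -49.7785 = 81.9418°.
a = sin²(Δφ/2) + cos φ₁ · cos φ₂ · sin²(Δλ/2) = 0.484469.
c = 2·atan2(√a, √(1−a)) = 1.53973 rad → d = 6371·c ≈ 9809.62 km.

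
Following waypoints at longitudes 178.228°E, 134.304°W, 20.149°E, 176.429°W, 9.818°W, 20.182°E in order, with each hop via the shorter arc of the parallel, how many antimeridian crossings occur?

Leg 1: +178.228° → -134.304°, shortest Δλ = 47.468° (east) — crosses 180°.
Leg 2: -134.304° → +20.149°, shortest Δλ = 154.453° (east) — does not cross 180°.
Leg 3: +20.149° → -176.429°, shortest Δλ = 163.422° (east) — crosses 180°.
Leg 4: -176.429° → -9.818°, shortest Δλ = 166.611° (east) — does not cross 180°.
Leg 5: -9.818° → +20.182°, shortest Δλ = 30.0° (east) — does not cross 180°.
Total crossings: 2.

2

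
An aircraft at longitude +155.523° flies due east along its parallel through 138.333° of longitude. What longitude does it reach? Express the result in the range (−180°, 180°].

Start at +155.523°; shift +138.333° → +293.856°.
+293.856° lies outside (−180°, 180°]; subtract 360° → -66.144°.

-66.144°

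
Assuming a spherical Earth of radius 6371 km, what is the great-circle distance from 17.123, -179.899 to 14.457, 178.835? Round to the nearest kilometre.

Δλ = 178.835 − -179.899 = 358.734°; wrapped into (−180°, 180°]: -1.266°.
Δφ = 14.457 − 17.123 = -2.666°.
a = sin²(Δφ/2) + cos φ₁ · cos φ₂ · sin²(Δλ/2) = 0.000654.
c = 2·atan2(√a, √(1−a)) = 0.05116 rad → d = 6371·c ≈ 325.92 km.

326 km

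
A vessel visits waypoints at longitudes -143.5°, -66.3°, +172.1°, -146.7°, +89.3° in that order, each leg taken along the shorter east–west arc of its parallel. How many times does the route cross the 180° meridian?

Leg 1: -143.5° → -66.3°, shortest Δλ = 77.2° (east) — does not cross 180°.
Leg 2: -66.3° → +172.1°, shortest Δλ = -121.6° (west) — crosses 180°.
Leg 3: +172.1° → -146.7°, shortest Δλ = 41.2° (east) — crosses 180°.
Leg 4: -146.7° → +89.3°, shortest Δλ = -124.0° (west) — crosses 180°.
Total crossings: 3.

3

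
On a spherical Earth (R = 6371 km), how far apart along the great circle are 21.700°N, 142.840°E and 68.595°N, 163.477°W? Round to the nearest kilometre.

Δλ = -163.477 − 142.840 = -306.317°; wrapped into (−180°, 180°]: 53.683°.
Δφ = 68.595 − 21.700 = 46.895°.
a = sin²(Δφ/2) + cos φ₁ · cos φ₂ · sin²(Δλ/2) = 0.227464.
c = 2·atan2(√a, √(1−a)) = 0.99432 rad → d = 6371·c ≈ 6334.82 km.

6335 km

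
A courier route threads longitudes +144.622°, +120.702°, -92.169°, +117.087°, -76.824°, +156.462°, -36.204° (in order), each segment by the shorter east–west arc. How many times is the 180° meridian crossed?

Leg 1: +144.622° → +120.702°, shortest Δλ = -23.92° (west) — does not cross 180°.
Leg 2: +120.702° → -92.169°, shortest Δλ = 147.129° (east) — crosses 180°.
Leg 3: -92.169° → +117.087°, shortest Δλ = -150.744° (west) — crosses 180°.
Leg 4: +117.087° → -76.824°, shortest Δλ = 166.089° (east) — crosses 180°.
Leg 5: -76.824° → +156.462°, shortest Δλ = -126.714° (west) — crosses 180°.
Leg 6: +156.462° → -36.204°, shortest Δλ = 167.334° (east) — crosses 180°.
Total crossings: 5.

5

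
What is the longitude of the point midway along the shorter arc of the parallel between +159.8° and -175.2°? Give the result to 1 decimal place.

+172.3°

Signed shortest Δλ from +159.8° to -175.2° is +25.0°.
Midpoint longitude = +159.8° + (+25.0°)/2 = +159.8° + 12.5° = +172.3°.
(The naïve average (+159.8 + -175.2)/2 = -7.7° is on the wrong side of the globe.)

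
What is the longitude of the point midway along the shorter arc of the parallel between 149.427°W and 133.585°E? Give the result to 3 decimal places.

172.079°E

Signed shortest Δλ from -149.427° to +133.585° is -76.988°.
Midpoint longitude = -149.427° + (-76.988°)/2 = -149.427° − 38.494° = -187.921°.
Normalise into (−180°, 180°]: +172.079°.
(The naïve average (-149.427 + +133.585)/2 = -7.921° is on the wrong side of the globe.)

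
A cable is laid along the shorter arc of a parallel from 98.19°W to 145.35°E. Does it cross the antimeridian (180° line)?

Yes

Naïve |145.35 − -98.19| = 243.54° > 180°, so the shorter arc goes the other way round — across 180°.
Signed shortest Δλ = ((145.35 − -98.19 + 180) mod 360) − 180 = -116.46°.
Going west by 116.46° from -98.19° passes through 180° before reaching +145.35°.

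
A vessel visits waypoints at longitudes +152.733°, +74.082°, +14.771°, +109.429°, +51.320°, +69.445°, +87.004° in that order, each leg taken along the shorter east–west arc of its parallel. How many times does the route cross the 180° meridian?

0

Leg 1: +152.733° → +74.082°, shortest Δλ = -78.651° (west) — does not cross 180°.
Leg 2: +74.082° → +14.771°, shortest Δλ = -59.311° (west) — does not cross 180°.
Leg 3: +14.771° → +109.429°, shortest Δλ = 94.658° (east) — does not cross 180°.
Leg 4: +109.429° → +51.320°, shortest Δλ = -58.109° (west) — does not cross 180°.
Leg 5: +51.320° → +69.445°, shortest Δλ = 18.125° (east) — does not cross 180°.
Leg 6: +69.445° → +87.004°, shortest Δλ = 17.559° (east) — does not cross 180°.
Total crossings: 0.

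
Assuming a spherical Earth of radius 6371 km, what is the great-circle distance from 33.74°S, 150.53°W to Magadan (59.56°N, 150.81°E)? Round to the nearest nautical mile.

6308 nmi

Δλ = 150.81 − -150.53 = 301.34°; wrapped into (−180°, 180°]: -58.66°.
Δφ = 59.56 − -33.74 = 93.30°.
a = sin²(Δφ/2) + cos φ₁ · cos φ₂ · sin²(Δλ/2) = 0.629870.
c = 2·atan2(√a, √(1−a)) = 1.83355 rad → d = 6371·c ≈ 11681.54 km ≈ 6307.53 nmi.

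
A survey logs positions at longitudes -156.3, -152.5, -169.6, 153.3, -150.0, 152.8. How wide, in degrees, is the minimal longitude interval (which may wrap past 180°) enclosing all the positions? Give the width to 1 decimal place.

Sort the longitudes: -169.6°, -156.3°, -152.5°, -150.0°, +152.8°, +153.3°.
Eastward gaps between consecutive values (wrapping around): 13.3°, 3.8°, 2.5°, 302.8°, 0.5°, 37.1°.
Largest gap = 302.8° ⇒ minimal covering band is its complement: 360° − 302.8° = 57.2°.
Band runs from +152.8° eastward to -150.0°, crossing the antimeridian.

57.2°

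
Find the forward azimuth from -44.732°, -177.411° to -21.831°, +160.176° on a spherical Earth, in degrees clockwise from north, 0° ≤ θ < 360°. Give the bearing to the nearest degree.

314°

Δλ = 160.176 − -177.411 = 337.587°; wrapped into (−180°, 180°]: -22.413°.
θ = atan2( sin Δλ · cos φ₂ , cos φ₁ · sin φ₂ − sin φ₁ · cos φ₂ · cos Δλ )
  = atan2(-0.35394, 0.33979) = -46.168° → normalised to [0°, 360°): 313.832°.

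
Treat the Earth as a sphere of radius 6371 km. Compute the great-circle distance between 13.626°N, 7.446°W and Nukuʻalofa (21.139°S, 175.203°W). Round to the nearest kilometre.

Δλ = -175.203 − -7.446 = -167.757°.
Δφ = -21.139 − 13.626 = -34.765°.
a = sin²(Δφ/2) + cos φ₁ · cos φ₂ · sin²(Δλ/2) = 0.985400.
c = 2·atan2(√a, √(1−a)) = 2.89934 rad → d = 6371·c ≈ 18471.69 km.

18472 km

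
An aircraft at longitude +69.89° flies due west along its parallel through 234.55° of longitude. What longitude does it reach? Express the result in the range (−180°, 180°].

-164.66°

Start at +69.89°; shift −234.55° → -164.66°.
-164.66° already lies in (−180°, 180°].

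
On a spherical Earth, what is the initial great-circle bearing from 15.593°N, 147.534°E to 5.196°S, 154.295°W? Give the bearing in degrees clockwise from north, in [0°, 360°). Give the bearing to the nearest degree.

Δλ = -154.295 − 147.534 = -301.829°; wrapped into (−180°, 180°]: 58.171°.
θ = atan2( sin Δλ · cos φ₂ , cos φ₁ · sin φ₂ − sin φ₁ · cos φ₂ · cos Δλ )
  = atan2(0.84613, -0.22841) = 105.107° → normalised to [0°, 360°): 105.107°.

105°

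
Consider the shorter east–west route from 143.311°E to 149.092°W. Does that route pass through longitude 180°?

Naïve |-149.092 − 143.311| = 292.403° > 180°, so the shorter arc goes the other way round — across 180°.
Signed shortest Δλ = ((-149.092 − 143.311 + 180) mod 360) − 180 = 67.597°.
Going east by 67.597° from +143.311° passes through 180° before reaching -149.092°.

Yes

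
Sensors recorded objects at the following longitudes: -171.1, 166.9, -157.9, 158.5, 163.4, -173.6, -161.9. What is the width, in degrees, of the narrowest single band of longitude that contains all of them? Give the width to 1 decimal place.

43.6°

Sort the longitudes: -173.6°, -171.1°, -161.9°, -157.9°, +158.5°, +163.4°, +166.9°.
Eastward gaps between consecutive values (wrapping around): 2.5°, 9.2°, 4.0°, 316.4°, 4.9°, 3.5°, 19.5°.
Largest gap = 316.4° ⇒ minimal covering band is its complement: 360° − 316.4° = 43.6°.
Band runs from +158.5° eastward to -157.9°, crossing the antimeridian.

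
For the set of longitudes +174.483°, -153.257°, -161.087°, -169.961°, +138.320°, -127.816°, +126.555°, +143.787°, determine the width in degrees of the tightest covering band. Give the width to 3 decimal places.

Sort the longitudes: -169.961°, -161.087°, -153.257°, -127.816°, +126.555°, +138.320°, +143.787°, +174.483°.
Eastward gaps between consecutive values (wrapping around): 8.874°, 7.830°, 25.441°, 254.371°, 11.765°, 5.467°, 30.696°, 15.556°.
Largest gap = 254.371° ⇒ minimal covering band is its complement: 360° − 254.371° = 105.629°.
Band runs from +126.555° eastward to -127.816°, crossing the antimeridian.

105.629°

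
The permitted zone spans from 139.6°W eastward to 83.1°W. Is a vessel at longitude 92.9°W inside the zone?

Yes

Band width going east from -139.6° to -83.1°: ((-83.1 − -139.6) mod 360) = 56.5°.
Offset of -92.9° east of the west edge: ((-92.9 − -139.6) mod 360) = 46.7°.
46.7° ≤ 56.5° ⇒ inside.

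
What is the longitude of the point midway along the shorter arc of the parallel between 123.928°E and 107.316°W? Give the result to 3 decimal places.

171.694°W

Signed shortest Δλ from +123.928° to -107.316° is +128.756°.
Midpoint longitude = +123.928° + (+128.756°)/2 = +123.928° + 64.378° = +188.306°.
Normalise into (−180°, 180°]: -171.694°.
(The naïve average (+123.928 + -107.316)/2 = 8.306° is on the wrong side of the globe.)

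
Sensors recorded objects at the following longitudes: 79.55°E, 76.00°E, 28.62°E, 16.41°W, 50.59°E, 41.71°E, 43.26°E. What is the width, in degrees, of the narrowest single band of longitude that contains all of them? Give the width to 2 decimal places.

Sort the longitudes: -16.41°, +28.62°, +41.71°, +43.26°, +50.59°, +76.00°, +79.55°.
Eastward gaps between consecutive values (wrapping around): 45.03°, 13.09°, 1.55°, 7.33°, 25.41°, 3.55°, 264.04°.
Largest gap = 264.04° ⇒ minimal covering band is its complement: 360° − 264.04° = 95.96°.
Band runs from -16.41° eastward to +79.55°.

95.96°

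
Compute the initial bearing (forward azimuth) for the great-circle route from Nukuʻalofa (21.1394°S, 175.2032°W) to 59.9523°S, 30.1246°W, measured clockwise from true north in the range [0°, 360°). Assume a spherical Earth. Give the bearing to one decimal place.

163.3°

Δλ = -30.1246 − -175.2032 = 145.0786°.
θ = atan2( sin Δλ · cos φ₂ , cos φ₁ · sin φ₂ − sin φ₁ · cos φ₂ · cos Δλ )
  = atan2(0.28664, -0.95542) = 163.300° → normalised to [0°, 360°): 163.300°.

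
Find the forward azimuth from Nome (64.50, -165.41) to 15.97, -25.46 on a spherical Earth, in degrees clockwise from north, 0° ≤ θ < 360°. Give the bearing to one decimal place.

38.3°

Δλ = -25.46 − -165.41 = 139.95°.
θ = atan2( sin Δλ · cos φ₂ , cos φ₁ · sin φ₂ − sin φ₁ · cos φ₂ · cos Δλ )
  = atan2(0.61862, 0.78270) = 38.322° → normalised to [0°, 360°): 38.322°.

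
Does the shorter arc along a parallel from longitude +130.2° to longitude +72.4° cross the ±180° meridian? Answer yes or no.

Signed shortest Δλ = ((72.4 − 130.2 + 180) mod 360) − 180 = -57.8°.
Going west by 57.8° from +130.2° reaches +72.4° without touching 180°.

No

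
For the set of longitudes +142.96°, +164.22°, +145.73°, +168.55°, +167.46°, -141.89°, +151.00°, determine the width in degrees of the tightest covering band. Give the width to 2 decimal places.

75.15°

Sort the longitudes: -141.89°, +142.96°, +145.73°, +151.00°, +164.22°, +167.46°, +168.55°.
Eastward gaps between consecutive values (wrapping around): 284.85°, 2.77°, 5.27°, 13.22°, 3.24°, 1.09°, 49.56°.
Largest gap = 284.85° ⇒ minimal covering band is its complement: 360° − 284.85° = 75.15°.
Band runs from +142.96° eastward to -141.89°, crossing the antimeridian.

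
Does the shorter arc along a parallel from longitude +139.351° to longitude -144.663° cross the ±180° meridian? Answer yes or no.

Yes

Naïve |-144.663 − 139.351| = 284.014° > 180°, so the shorter arc goes the other way round — across 180°.
Signed shortest Δλ = ((-144.663 − 139.351 + 180) mod 360) − 180 = 75.986°.
Going east by 75.986° from +139.351° passes through 180° before reaching -144.663°.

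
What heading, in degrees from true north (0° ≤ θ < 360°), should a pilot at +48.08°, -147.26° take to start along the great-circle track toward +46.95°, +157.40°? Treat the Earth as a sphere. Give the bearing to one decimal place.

Δλ = 157.40 − -147.26 = 304.66°; wrapped into (−180°, 180°]: -55.34°.
θ = atan2( sin Δλ · cos φ₂ , cos φ₁ · sin φ₂ − sin φ₁ · cos φ₂ · cos Δλ )
  = atan2(-0.56150, 0.19935) = -70.454° → normalised to [0°, 360°): 289.546°.

289.5°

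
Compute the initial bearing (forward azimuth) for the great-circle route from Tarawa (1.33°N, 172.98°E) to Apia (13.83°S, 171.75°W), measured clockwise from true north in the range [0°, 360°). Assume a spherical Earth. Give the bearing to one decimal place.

Δλ = -171.75 − 172.98 = -344.73°; wrapped into (−180°, 180°]: 15.27°.
θ = atan2( sin Δλ · cos φ₂ , cos φ₁ · sin φ₂ − sin φ₁ · cos φ₂ · cos Δλ )
  = atan2(0.25573, -0.26072) = 135.553° → normalised to [0°, 360°): 135.553°.

135.6°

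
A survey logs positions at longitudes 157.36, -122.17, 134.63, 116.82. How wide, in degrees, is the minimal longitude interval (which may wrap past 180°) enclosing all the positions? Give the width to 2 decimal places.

121.01°

Sort the longitudes: -122.17°, +116.82°, +134.63°, +157.36°.
Eastward gaps between consecutive values (wrapping around): 238.99°, 17.81°, 22.73°, 80.47°.
Largest gap = 238.99° ⇒ minimal covering band is its complement: 360° − 238.99° = 121.01°.
Band runs from +116.82° eastward to -122.17°, crossing the antimeridian.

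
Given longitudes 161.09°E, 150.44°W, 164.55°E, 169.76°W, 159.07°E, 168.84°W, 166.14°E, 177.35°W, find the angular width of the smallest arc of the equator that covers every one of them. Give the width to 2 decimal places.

Sort the longitudes: -177.35°, -169.76°, -168.84°, -150.44°, +159.07°, +161.09°, +164.55°, +166.14°.
Eastward gaps between consecutive values (wrapping around): 7.59°, 0.92°, 18.40°, 309.51°, 2.02°, 3.46°, 1.59°, 16.51°.
Largest gap = 309.51° ⇒ minimal covering band is its complement: 360° − 309.51° = 50.49°.
Band runs from +159.07° eastward to -150.44°, crossing the antimeridian.

50.49°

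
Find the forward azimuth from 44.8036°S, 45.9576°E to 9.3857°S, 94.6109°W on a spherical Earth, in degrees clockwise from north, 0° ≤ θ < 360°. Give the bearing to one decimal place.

Δλ = -94.6109 − 45.9576 = -140.5685°.
θ = atan2( sin Δλ · cos φ₂ , cos φ₁ · sin φ₂ − sin φ₁ · cos φ₂ · cos Δλ )
  = atan2(-0.62665, -0.65271) = -136.167° → normalised to [0°, 360°): 223.833°.

223.8°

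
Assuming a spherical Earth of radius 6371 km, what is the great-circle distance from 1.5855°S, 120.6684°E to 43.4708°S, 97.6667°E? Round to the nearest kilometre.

Δλ = 97.6667 − 120.6684 = -23.0017°.
Δφ = -43.4708 − -1.5855 = -41.8853°.
a = sin²(Δφ/2) + cos φ₁ · cos φ₂ · sin²(Δλ/2) = 0.156598.
c = 2·atan2(√a, √(1−a)) = 0.81371 rad → d = 6371·c ≈ 5184.16 km.

5184 km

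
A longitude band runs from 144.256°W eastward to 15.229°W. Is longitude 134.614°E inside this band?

No

Band width going east from -144.256° to -15.229°: ((-15.229 − -144.256) mod 360) = 129.027°.
Offset of +134.614° east of the west edge: ((134.614 − -144.256) mod 360) = 278.870°.
278.870° > 129.027° ⇒ outside.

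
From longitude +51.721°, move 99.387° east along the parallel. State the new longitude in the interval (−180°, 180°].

+151.108°

Start at +51.721°; shift +99.387° → +151.108°.
+151.108° already lies in (−180°, 180°].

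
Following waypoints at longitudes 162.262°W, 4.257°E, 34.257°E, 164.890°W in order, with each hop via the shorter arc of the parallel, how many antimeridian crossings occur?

Leg 1: -162.262° → +4.257°, shortest Δλ = 166.519° (east) — does not cross 180°.
Leg 2: +4.257° → +34.257°, shortest Δλ = 30.0° (east) — does not cross 180°.
Leg 3: +34.257° → -164.890°, shortest Δλ = 160.853° (east) — crosses 180°.
Total crossings: 1.

1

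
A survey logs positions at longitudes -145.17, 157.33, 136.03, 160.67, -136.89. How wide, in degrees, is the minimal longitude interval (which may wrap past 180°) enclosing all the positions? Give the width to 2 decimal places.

Sort the longitudes: -145.17°, -136.89°, +136.03°, +157.33°, +160.67°.
Eastward gaps between consecutive values (wrapping around): 8.28°, 272.92°, 21.30°, 3.34°, 54.16°.
Largest gap = 272.92° ⇒ minimal covering band is its complement: 360° − 272.92° = 87.08°.
Band runs from +136.03° eastward to -136.89°, crossing the antimeridian.

87.08°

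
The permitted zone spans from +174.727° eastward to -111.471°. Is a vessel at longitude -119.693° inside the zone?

Yes

Band width going east from +174.727° to -111.471°: ((-111.471 − 174.727) mod 360) = 73.802°.
Offset of -119.693° east of the west edge: ((-119.693 − 174.727) mod 360) = 65.580°.
65.580° ≤ 73.802° ⇒ inside.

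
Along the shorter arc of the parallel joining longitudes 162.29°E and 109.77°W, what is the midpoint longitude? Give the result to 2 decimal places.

153.74°W

Signed shortest Δλ from +162.29° to -109.77° is +87.94°.
Midpoint longitude = +162.29° + (+87.94°)/2 = +162.29° + 43.97° = +206.26°.
Normalise into (−180°, 180°]: -153.74°.
(The naïve average (+162.29 + -109.77)/2 = 26.26° is on the wrong side of the globe.)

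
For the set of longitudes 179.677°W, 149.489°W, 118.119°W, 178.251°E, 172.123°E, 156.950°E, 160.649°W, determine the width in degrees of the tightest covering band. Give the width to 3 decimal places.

Sort the longitudes: -179.677°, -160.649°, -149.489°, -118.119°, +156.950°, +172.123°, +178.251°.
Eastward gaps between consecutive values (wrapping around): 19.028°, 11.160°, 31.370°, 275.069°, 15.173°, 6.128°, 2.072°.
Largest gap = 275.069° ⇒ minimal covering band is its complement: 360° − 275.069° = 84.931°.
Band runs from +156.950° eastward to -118.119°, crossing the antimeridian.

84.931°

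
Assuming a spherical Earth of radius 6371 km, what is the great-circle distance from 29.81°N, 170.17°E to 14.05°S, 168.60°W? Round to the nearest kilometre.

Δλ = -168.60 − 170.17 = -338.77°; wrapped into (−180°, 180°]: 21.23°.
Δφ = -14.05 − 29.81 = -43.86°.
a = sin²(Δφ/2) + cos φ₁ · cos φ₂ · sin²(Δλ/2) = 0.168044.
c = 2·atan2(√a, √(1−a)) = 0.84476 rad → d = 6371·c ≈ 5381.96 km.

5382 km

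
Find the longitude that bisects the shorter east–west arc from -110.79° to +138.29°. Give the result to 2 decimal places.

-166.25°

Signed shortest Δλ from -110.79° to +138.29° is -110.92°.
Midpoint longitude = -110.79° + (-110.92°)/2 = -110.79° − 55.46° = -166.25°.
(The naïve average (-110.79 + +138.29)/2 = 13.75° is on the wrong side of the globe.)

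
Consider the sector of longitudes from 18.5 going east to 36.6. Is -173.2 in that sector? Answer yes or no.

Band width going east from +18.5° to +36.6°: ((36.6 − 18.5) mod 360) = 18.1°.
Offset of -173.2° east of the west edge: ((-173.2 − 18.5) mod 360) = 168.3°.
168.3° > 18.1° ⇒ outside.

No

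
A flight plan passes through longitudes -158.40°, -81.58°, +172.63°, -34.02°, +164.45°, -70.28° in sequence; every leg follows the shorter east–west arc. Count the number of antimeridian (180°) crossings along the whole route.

4

Leg 1: -158.40° → -81.58°, shortest Δλ = 76.82° (east) — does not cross 180°.
Leg 2: -81.58° → +172.63°, shortest Δλ = -105.79° (west) — crosses 180°.
Leg 3: +172.63° → -34.02°, shortest Δλ = 153.35° (east) — crosses 180°.
Leg 4: -34.02° → +164.45°, shortest Δλ = -161.53° (west) — crosses 180°.
Leg 5: +164.45° → -70.28°, shortest Δλ = 125.27° (east) — crosses 180°.
Total crossings: 4.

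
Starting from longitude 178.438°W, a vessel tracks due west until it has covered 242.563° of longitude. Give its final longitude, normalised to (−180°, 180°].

Start at -178.438°; shift −242.563° → -421.001°.
-421.001° lies outside (−180°, 180°]; add 360° → -61.001°.

61.001°W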